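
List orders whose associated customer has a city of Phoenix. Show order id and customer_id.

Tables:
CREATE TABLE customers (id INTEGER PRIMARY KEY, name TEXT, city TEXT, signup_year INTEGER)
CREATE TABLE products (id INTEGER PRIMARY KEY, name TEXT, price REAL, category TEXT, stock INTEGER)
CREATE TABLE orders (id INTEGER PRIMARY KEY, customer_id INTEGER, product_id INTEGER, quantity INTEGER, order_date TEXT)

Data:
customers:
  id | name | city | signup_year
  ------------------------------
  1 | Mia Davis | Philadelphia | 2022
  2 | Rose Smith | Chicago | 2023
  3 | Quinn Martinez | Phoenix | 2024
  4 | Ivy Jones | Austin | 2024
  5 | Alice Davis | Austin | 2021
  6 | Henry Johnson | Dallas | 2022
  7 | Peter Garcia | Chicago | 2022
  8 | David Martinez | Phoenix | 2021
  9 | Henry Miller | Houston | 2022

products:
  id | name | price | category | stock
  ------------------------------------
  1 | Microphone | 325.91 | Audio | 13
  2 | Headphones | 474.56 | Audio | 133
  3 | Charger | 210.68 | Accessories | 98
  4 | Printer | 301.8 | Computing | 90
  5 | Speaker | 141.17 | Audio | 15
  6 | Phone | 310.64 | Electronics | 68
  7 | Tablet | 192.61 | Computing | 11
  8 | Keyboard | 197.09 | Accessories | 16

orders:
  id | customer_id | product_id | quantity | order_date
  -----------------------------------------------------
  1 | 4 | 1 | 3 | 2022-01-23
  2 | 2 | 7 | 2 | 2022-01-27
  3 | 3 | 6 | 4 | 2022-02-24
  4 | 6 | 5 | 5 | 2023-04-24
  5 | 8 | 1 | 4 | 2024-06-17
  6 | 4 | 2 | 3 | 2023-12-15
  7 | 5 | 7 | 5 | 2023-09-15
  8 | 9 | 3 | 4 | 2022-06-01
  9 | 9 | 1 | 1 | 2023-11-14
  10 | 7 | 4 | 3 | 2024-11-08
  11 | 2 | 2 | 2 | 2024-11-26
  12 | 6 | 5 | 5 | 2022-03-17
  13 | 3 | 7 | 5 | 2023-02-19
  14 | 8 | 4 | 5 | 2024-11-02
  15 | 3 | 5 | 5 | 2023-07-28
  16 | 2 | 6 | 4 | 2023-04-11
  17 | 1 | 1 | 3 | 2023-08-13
SELECT id, customer_id FROM orders WHERE customer_id IN (SELECT id FROM customers WHERE city = 'Phoenix')

Execution result:
id | customer_id
3 | 3
5 | 8
13 | 3
14 | 8
15 | 3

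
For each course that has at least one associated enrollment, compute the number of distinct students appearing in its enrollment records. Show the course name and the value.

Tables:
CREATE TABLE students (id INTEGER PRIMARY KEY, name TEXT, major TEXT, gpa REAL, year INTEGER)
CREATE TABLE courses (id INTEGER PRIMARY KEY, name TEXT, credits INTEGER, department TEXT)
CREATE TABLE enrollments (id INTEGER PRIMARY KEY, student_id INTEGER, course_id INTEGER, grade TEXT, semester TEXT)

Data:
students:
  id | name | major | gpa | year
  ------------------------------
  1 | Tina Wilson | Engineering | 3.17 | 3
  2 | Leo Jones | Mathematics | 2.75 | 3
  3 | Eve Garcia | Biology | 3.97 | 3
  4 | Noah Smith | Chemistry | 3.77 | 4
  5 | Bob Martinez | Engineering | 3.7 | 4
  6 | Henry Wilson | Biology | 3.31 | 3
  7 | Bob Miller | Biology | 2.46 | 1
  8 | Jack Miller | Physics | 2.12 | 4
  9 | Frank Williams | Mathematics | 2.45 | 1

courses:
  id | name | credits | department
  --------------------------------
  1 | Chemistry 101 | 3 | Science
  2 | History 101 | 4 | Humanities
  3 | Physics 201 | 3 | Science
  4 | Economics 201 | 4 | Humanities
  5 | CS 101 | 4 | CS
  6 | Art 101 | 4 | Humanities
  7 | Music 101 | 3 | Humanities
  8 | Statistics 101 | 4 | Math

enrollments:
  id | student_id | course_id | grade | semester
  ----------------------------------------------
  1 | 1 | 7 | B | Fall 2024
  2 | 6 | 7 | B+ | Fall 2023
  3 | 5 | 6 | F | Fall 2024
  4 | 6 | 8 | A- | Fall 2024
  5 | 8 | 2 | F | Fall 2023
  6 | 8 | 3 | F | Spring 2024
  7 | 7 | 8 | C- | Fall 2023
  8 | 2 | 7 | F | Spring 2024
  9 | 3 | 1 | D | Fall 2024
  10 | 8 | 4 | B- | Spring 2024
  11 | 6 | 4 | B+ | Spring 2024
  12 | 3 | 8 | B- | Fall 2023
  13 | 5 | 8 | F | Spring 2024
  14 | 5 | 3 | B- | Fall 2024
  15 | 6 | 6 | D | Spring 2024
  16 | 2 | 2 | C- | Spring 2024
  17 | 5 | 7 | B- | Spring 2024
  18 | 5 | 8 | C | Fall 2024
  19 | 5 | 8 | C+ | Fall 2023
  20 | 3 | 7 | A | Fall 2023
SELECT p.name, COUNT(DISTINCT c.student_id) AS distinct_student_count FROM enrollments c JOIN courses p ON c.course_id = p.id GROUP BY p.id, p.name

Execution result:
name | distinct_student_count
Chemistry 101 | 1
History 101 | 2
Physics 201 | 2
Economics 201 | 2
Art 101 | 2
Music 101 | 5
Statistics 101 | 4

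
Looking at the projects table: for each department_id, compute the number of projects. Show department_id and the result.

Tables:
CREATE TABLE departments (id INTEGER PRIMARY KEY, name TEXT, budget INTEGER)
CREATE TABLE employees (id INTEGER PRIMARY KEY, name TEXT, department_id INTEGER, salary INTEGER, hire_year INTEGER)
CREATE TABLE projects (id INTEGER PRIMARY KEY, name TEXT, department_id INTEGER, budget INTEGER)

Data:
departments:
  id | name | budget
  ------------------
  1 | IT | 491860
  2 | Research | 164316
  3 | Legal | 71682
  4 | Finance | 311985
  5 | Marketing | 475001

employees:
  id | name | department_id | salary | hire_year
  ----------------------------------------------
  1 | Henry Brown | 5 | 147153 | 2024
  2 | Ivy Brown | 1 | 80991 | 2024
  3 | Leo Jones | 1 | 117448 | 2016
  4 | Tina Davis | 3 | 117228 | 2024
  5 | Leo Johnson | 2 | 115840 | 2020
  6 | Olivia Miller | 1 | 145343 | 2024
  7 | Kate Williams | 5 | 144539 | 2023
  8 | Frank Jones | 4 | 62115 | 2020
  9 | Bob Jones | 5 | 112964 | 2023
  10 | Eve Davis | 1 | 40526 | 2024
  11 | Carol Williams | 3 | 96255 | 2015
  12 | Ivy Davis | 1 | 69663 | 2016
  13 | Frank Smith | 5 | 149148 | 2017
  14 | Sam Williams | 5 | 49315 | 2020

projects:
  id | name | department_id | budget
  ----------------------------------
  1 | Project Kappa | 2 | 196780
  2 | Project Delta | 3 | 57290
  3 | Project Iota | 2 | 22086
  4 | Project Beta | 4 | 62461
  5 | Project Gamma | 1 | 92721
SELECT department_id, COUNT(*) AS n FROM projects GROUP BY department_id

Execution result:
department_id | n
1 | 1
2 | 2
3 | 1
4 | 1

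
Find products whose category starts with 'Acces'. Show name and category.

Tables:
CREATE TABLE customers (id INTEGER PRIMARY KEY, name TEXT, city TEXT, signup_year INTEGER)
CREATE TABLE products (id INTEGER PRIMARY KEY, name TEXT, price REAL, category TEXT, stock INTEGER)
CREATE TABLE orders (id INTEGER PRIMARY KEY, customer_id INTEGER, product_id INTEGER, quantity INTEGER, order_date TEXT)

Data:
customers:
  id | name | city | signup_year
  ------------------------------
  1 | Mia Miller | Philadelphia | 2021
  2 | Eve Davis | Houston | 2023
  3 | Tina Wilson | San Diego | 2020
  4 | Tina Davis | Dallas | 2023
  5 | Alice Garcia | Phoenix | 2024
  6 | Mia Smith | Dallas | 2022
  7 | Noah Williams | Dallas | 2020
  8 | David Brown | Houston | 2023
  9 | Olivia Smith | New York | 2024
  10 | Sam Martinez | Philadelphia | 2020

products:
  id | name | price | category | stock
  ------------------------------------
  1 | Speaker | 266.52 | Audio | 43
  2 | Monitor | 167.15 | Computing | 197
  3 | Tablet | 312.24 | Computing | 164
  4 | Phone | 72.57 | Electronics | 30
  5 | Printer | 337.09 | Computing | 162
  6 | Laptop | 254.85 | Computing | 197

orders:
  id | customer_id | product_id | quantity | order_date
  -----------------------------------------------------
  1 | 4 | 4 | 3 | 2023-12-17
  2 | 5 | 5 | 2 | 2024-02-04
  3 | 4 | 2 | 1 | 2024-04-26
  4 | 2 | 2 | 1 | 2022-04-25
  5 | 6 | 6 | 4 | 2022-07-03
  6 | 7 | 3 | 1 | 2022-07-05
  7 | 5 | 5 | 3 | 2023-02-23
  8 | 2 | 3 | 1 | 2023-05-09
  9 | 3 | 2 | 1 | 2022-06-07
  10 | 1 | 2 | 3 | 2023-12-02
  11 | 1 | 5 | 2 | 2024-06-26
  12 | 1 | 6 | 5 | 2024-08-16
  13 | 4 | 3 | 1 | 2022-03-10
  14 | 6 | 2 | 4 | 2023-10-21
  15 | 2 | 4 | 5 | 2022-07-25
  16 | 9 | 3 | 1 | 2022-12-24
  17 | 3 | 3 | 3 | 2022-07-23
SELECT name, category FROM products WHERE category LIKE 'Acces%'

Execution result:
(no rows)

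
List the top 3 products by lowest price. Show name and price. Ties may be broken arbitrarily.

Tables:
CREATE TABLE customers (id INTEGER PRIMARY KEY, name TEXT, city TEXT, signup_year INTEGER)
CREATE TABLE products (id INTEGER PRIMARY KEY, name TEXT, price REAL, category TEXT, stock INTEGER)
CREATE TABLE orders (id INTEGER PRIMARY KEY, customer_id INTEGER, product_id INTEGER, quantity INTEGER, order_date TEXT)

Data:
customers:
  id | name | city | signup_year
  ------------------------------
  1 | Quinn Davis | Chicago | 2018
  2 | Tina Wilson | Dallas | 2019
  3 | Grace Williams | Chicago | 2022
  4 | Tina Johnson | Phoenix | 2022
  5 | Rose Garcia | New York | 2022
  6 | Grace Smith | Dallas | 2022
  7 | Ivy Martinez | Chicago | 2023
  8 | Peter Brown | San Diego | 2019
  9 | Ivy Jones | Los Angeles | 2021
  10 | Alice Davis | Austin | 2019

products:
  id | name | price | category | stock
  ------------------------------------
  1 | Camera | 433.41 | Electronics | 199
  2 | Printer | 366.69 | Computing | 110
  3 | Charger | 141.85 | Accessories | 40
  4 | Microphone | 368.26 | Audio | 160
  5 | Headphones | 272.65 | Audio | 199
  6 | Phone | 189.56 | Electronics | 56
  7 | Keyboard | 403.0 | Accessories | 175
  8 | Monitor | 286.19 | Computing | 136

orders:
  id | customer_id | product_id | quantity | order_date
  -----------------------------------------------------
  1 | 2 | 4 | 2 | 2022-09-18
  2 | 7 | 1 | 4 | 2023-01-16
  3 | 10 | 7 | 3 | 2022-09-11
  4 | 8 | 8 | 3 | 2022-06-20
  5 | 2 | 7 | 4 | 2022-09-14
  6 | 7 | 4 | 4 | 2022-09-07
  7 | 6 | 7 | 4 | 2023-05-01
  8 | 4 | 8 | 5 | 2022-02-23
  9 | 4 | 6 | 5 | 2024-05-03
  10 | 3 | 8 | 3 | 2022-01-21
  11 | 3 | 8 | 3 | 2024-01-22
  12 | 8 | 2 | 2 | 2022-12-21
SELECT name, price FROM products ORDER BY price ASC LIMIT 3

Execution result:
name | price
Charger | 141.85
Phone | 189.56
Headphones | 272.65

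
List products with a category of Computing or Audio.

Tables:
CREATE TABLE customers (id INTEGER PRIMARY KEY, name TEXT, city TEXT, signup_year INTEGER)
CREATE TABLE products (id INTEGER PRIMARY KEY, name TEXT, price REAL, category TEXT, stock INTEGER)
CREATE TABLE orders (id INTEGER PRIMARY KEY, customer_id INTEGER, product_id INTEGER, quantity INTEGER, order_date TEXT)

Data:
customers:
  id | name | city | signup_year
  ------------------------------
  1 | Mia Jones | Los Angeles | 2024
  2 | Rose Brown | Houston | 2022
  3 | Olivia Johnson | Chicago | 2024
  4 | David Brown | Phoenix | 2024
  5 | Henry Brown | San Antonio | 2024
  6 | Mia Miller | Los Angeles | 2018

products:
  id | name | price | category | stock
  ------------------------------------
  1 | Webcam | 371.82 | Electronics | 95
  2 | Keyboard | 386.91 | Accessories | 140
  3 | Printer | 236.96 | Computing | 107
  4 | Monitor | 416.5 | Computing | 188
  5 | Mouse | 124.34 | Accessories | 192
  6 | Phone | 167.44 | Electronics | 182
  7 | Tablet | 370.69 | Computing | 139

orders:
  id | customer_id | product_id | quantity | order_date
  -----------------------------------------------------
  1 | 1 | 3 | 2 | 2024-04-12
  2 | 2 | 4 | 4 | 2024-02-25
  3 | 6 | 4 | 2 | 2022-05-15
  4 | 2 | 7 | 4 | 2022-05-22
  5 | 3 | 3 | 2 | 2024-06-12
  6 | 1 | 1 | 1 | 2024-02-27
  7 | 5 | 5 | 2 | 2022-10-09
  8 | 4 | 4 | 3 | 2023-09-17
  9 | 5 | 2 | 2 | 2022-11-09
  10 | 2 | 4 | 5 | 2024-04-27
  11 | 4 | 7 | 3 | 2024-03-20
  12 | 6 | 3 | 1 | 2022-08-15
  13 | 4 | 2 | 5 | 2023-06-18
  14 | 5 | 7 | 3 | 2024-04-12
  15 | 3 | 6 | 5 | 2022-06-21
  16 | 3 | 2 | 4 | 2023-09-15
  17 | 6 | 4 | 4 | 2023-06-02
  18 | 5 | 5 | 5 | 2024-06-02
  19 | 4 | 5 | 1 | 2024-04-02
SELECT name, category FROM products WHERE category IN ('Computing', 'Audio')

Execution result:
name | category
Printer | Computing
Monitor | Computing
Tablet | Computing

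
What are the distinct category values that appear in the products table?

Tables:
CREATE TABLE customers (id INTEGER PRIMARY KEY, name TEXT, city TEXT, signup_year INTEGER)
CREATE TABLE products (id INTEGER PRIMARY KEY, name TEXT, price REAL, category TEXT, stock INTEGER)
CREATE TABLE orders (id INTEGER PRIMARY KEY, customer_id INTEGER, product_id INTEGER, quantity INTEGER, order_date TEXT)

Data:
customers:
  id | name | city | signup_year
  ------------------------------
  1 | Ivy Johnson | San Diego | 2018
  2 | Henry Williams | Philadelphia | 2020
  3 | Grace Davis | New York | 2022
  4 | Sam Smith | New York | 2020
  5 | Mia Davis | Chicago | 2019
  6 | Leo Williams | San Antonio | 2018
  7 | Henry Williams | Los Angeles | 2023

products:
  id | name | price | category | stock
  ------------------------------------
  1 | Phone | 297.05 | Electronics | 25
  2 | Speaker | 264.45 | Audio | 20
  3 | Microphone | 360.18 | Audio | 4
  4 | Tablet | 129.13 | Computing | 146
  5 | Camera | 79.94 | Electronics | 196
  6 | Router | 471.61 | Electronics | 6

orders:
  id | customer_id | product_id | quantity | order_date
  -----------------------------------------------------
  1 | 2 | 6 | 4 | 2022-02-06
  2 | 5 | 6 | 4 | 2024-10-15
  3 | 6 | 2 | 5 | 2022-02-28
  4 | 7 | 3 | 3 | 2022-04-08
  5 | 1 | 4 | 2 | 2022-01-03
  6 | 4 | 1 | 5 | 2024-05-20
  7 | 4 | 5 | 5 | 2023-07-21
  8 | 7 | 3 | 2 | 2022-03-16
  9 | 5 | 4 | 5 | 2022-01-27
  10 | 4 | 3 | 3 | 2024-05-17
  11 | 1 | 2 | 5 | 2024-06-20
SELECT DISTINCT category FROM products

Execution result:
category
Electronics
Audio
Computing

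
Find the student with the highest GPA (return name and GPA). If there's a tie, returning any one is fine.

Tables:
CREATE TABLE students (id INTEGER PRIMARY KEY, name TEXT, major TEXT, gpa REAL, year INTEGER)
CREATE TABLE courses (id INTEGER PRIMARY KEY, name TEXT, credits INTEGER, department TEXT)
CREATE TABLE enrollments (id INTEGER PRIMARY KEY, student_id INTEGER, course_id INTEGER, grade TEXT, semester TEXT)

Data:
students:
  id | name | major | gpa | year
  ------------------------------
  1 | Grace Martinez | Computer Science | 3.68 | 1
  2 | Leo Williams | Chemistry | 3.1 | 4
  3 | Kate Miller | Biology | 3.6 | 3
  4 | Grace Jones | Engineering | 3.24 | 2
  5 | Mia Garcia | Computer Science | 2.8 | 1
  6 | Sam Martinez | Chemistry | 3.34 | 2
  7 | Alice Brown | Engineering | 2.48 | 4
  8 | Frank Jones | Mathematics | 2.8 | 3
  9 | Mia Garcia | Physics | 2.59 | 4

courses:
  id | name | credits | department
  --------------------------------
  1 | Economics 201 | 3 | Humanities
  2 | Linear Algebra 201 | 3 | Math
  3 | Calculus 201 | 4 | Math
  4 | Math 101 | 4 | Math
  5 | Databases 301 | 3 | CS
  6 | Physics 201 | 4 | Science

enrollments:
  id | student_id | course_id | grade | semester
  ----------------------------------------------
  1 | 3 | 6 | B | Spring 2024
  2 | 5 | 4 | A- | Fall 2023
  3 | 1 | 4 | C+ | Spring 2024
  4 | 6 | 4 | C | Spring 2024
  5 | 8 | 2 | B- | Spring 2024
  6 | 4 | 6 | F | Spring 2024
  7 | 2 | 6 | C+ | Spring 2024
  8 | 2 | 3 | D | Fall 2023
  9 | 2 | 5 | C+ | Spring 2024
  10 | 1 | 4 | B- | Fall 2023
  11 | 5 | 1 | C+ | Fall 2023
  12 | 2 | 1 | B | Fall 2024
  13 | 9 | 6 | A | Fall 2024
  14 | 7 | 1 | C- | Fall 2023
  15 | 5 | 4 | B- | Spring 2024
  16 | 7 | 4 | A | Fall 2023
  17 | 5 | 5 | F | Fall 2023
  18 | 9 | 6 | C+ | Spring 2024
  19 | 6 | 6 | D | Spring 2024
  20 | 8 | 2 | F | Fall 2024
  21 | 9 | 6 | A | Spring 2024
SELECT name, gpa FROM students ORDER BY gpa DESC LIMIT 1

Execution result:
name | gpa
Grace Martinez | 3.68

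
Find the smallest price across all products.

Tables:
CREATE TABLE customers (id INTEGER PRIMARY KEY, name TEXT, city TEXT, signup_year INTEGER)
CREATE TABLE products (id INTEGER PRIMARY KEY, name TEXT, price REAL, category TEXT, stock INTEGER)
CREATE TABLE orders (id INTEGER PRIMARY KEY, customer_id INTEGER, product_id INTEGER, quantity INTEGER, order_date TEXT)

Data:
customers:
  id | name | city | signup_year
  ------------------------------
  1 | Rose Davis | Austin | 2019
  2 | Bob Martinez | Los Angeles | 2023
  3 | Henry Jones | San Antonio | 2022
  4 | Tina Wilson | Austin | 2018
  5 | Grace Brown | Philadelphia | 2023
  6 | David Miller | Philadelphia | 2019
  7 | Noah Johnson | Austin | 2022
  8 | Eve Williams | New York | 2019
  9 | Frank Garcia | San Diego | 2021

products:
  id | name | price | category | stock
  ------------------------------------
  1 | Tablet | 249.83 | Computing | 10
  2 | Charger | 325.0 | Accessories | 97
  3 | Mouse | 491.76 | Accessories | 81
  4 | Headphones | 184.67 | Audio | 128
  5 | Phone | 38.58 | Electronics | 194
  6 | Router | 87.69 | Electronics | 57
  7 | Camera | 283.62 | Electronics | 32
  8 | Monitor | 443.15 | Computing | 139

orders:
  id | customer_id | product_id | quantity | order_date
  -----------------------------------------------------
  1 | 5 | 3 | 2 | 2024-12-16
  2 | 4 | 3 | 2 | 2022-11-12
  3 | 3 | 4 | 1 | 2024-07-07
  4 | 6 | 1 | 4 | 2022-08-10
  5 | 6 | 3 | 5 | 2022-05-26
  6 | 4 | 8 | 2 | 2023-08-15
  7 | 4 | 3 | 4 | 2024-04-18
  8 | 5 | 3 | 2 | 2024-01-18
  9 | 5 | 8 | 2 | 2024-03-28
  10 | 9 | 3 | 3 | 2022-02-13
SELECT MIN(price) FROM products

Execution result:
38.58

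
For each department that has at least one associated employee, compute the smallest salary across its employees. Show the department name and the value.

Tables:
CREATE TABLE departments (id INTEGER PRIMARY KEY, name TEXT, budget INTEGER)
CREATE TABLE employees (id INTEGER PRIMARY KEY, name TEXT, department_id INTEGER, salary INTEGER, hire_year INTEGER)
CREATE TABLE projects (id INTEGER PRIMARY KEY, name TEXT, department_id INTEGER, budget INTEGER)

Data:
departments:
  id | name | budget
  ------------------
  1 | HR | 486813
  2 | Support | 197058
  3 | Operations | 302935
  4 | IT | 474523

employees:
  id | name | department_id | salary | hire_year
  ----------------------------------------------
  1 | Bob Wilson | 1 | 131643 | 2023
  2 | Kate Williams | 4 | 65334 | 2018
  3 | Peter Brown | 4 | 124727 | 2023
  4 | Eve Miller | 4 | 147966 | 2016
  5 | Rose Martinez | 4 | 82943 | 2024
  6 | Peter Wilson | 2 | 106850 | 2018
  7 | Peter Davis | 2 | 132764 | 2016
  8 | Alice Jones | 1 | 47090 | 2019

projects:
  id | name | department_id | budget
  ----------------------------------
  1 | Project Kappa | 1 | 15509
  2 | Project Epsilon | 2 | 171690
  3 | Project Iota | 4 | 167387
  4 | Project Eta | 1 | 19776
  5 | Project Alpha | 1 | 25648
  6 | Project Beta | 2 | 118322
SELECT p.name, MIN(c.salary) AS min_salary FROM employees c JOIN departments p ON c.department_id = p.id GROUP BY p.id, p.name

Execution result:
name | min_salary
HR | 47090
Support | 106850
IT | 65334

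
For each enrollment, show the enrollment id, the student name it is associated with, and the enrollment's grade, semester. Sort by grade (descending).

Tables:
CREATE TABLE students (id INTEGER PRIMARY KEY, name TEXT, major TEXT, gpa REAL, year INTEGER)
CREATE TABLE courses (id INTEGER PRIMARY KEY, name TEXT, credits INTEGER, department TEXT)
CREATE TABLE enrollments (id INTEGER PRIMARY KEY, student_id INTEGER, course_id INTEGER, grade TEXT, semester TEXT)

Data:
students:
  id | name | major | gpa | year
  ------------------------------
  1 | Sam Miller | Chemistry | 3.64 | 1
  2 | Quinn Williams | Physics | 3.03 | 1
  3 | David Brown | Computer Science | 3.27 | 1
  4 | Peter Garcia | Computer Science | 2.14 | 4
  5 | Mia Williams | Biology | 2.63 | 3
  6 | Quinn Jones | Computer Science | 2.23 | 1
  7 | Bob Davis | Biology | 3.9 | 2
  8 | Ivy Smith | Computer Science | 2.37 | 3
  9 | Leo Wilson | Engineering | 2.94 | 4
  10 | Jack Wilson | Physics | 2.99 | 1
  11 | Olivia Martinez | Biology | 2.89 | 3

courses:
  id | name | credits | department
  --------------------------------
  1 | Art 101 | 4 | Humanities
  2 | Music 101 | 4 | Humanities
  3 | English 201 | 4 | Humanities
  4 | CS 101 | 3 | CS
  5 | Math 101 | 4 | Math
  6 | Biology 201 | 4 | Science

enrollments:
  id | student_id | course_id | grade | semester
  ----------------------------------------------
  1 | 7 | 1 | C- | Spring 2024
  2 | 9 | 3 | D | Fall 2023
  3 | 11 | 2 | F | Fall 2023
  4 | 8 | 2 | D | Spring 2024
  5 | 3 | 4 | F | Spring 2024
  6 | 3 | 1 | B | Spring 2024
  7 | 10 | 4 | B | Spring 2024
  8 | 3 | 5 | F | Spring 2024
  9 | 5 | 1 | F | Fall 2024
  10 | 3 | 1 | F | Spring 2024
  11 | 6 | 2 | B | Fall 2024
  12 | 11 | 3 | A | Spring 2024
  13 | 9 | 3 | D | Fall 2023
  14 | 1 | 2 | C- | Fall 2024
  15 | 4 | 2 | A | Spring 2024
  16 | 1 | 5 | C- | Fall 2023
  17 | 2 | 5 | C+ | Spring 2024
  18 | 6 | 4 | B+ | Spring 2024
SELECT c.id, p.name AS student, c.grade, c.semester FROM enrollments c JOIN students p ON c.student_id = p.id ORDER BY c.grade DESC

Execution result:
id | student | grade | semester
3 | Olivia Martinez | F | Fall 2023
5 | David Brown | F | Spring 2024
8 | David Brown | F | Spring 2024
9 | Mia Williams | F | Fall 2024
10 | David Brown | F | Spring 2024
2 | Leo Wilson | D | Fall 2023
4 | Ivy Smith | D | Spring 2024
13 | Leo Wilson | D | Fall 2023
1 | Bob Davis | C- | Spring 2024
14 | Sam Miller | C- | Fall 2024
16 | Sam Miller | C- | Fall 2023
17 | Quinn Williams | C+ | Spring 2024
18 | Quinn Jones | B+ | Spring 2024
6 | David Brown | B | Spring 2024
7 | Jack Wilson | B | Spring 2024
11 | Quinn Jones | B | Fall 2024
12 | Olivia Martinez | A | Spring 2024
15 | Peter Garcia | A | Spring 2024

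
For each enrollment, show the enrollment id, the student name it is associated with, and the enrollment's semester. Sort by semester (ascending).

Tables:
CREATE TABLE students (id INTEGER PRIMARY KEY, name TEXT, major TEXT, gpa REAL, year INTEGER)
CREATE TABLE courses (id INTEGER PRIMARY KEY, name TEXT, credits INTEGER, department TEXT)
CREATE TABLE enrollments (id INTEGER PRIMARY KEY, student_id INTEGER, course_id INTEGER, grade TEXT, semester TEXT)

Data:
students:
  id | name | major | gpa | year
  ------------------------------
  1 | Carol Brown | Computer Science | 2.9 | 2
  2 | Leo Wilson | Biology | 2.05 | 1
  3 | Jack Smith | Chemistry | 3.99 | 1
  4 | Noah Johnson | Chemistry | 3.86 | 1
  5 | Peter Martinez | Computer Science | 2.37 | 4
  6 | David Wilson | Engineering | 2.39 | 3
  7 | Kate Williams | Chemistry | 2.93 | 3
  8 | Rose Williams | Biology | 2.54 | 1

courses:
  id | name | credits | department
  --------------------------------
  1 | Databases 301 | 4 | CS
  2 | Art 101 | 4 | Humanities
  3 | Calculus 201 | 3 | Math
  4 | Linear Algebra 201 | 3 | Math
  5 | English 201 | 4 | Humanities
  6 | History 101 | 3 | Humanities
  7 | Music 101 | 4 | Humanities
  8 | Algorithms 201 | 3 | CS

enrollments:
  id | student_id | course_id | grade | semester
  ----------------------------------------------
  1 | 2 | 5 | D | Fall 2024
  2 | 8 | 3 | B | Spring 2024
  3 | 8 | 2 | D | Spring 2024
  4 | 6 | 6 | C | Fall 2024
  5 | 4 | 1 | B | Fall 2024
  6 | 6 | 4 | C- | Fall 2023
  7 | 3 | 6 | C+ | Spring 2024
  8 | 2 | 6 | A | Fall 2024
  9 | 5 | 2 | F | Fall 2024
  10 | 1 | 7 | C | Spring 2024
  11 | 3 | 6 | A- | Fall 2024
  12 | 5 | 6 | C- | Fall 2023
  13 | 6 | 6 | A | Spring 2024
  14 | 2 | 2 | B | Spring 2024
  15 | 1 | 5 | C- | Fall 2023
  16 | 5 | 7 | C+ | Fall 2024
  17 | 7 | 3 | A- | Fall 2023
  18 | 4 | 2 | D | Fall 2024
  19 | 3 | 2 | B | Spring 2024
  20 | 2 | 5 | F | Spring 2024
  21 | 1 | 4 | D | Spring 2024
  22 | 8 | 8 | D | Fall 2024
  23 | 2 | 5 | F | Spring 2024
SELECT c.id, p.name AS student, c.semester FROM enrollments c JOIN students p ON c.student_id = p.id ORDER BY c.semester ASC

Execution result:
id | student | semester
6 | David Wilson | Fall 2023
12 | Peter Martinez | Fall 2023
15 | Carol Brown | Fall 2023
17 | Kate Williams | Fall 2023
1 | Leo Wilson | Fall 2024
4 | David Wilson | Fall 2024
5 | Noah Johnson | Fall 2024
8 | Leo Wilson | Fall 2024
9 | Peter Martinez | Fall 2024
11 | Jack Smith | Fall 2024
16 | Peter Martinez | Fall 2024
18 | Noah Johnson | Fall 2024
22 | Rose Williams | Fall 2024
2 | Rose Williams | Spring 2024
3 | Rose Williams | Spring 2024
7 | Jack Smith | Spring 2024
10 | Carol Brown | Spring 2024
13 | David Wilson | Spring 2024
14 | Leo Wilson | Spring 2024
19 | Jack Smith | Spring 2024
20 | Leo Wilson | Spring 2024
21 | Carol Brown | Spring 2024
23 | Leo Wilson | Spring 2024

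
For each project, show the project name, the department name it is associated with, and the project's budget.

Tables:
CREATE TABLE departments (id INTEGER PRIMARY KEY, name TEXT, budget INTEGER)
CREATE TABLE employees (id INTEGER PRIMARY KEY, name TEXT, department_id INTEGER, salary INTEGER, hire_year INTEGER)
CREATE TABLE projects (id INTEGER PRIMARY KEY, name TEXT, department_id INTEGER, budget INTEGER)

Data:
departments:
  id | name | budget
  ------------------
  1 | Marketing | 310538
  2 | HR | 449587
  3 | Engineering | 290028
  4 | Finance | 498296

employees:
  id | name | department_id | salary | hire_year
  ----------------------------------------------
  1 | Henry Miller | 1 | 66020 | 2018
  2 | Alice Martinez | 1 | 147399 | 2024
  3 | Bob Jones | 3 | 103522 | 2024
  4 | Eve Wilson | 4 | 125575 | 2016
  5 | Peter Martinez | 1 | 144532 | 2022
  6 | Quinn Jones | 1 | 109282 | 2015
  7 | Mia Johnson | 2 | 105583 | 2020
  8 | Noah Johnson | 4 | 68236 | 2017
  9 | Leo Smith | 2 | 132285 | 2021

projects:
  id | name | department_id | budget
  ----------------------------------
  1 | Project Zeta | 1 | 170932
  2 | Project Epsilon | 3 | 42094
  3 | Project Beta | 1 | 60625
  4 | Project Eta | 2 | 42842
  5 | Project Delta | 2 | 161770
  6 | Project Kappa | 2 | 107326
SELECT c.name, p.name AS department, c.budget FROM projects c JOIN departments p ON c.department_id = p.id

Execution result:
name | department | budget
Project Zeta | Marketing | 170932
Project Epsilon | Engineering | 42094
Project Beta | Marketing | 60625
Project Eta | HR | 42842
Project Delta | HR | 161770
Project Kappa | HR | 107326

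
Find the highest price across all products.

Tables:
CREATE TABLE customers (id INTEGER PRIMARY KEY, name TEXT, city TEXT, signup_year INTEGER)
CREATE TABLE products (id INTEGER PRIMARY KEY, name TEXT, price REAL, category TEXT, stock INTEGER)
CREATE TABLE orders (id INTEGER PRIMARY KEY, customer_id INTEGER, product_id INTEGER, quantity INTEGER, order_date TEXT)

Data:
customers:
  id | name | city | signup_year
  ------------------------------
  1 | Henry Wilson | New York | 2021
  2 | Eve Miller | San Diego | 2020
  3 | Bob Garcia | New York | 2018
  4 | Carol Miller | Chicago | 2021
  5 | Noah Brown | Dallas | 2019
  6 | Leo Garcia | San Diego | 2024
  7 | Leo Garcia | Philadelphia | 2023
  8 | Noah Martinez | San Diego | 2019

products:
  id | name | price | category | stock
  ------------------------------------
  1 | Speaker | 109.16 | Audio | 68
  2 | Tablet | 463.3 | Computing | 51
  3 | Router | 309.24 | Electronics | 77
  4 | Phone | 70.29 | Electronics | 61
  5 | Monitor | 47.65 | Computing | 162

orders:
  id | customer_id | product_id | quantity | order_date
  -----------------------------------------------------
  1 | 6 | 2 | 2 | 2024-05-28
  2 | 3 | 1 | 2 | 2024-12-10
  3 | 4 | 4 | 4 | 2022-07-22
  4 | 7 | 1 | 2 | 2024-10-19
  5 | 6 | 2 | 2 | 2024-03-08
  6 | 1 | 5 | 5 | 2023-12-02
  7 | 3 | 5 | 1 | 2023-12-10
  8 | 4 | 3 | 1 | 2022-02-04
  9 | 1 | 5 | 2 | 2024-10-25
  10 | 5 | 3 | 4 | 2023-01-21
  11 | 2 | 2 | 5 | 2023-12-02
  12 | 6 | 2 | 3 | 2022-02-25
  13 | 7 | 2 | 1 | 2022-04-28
SELECT MAX(price) FROM products

Execution result:
463.30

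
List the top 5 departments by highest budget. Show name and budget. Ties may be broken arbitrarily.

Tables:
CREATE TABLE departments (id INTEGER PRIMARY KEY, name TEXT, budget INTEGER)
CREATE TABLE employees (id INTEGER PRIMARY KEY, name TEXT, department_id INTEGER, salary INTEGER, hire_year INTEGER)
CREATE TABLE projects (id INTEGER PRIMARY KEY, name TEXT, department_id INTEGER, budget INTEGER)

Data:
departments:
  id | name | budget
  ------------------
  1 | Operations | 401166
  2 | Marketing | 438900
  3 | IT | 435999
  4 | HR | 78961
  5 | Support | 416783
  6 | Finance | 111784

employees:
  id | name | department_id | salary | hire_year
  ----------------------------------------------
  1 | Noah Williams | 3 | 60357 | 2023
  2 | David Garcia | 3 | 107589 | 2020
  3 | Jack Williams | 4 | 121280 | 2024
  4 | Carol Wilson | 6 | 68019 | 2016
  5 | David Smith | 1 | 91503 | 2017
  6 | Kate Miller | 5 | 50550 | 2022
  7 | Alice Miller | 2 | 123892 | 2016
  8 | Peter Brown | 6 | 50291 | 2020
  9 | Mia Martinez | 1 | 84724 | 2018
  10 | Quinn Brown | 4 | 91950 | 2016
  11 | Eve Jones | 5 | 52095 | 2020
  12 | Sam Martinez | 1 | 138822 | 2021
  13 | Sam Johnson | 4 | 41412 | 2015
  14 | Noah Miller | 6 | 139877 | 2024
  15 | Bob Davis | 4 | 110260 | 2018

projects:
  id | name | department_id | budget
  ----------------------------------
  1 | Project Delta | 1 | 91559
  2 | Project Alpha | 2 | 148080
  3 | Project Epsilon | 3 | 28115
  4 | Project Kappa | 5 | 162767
SELECT name, budget FROM departments ORDER BY budget DESC LIMIT 5

Execution result:
name | budget
Marketing | 438900
IT | 435999
Support | 416783
Operations | 401166
Finance | 111784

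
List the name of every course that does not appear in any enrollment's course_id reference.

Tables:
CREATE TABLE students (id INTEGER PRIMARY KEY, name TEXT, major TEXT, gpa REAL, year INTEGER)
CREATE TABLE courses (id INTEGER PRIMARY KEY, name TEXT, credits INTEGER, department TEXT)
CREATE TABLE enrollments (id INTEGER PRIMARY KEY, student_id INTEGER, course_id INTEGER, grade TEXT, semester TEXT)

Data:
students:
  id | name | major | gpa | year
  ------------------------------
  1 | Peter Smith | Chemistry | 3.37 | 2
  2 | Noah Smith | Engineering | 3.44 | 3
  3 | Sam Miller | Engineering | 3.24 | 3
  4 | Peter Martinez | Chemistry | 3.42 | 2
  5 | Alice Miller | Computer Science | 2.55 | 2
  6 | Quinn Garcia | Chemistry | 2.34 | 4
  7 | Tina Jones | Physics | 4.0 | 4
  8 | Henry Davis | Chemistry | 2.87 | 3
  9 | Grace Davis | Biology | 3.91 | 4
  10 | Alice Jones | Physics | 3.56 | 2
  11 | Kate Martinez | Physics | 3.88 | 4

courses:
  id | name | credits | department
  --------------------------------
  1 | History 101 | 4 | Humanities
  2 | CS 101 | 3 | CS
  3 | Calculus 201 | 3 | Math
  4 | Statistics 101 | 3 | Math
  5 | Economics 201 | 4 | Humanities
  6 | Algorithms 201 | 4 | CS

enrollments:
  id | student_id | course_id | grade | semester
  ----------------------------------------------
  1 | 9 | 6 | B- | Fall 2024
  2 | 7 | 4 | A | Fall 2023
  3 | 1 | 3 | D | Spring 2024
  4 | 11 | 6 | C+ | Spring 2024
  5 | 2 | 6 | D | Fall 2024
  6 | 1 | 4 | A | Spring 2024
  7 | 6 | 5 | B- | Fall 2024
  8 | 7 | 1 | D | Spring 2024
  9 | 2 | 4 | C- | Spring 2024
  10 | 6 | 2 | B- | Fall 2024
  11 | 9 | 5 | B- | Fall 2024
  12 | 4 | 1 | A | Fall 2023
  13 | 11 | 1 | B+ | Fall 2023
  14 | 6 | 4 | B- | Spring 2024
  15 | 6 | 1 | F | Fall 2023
SELECT p.name FROM courses p LEFT JOIN enrollments c ON c.course_id = p.id WHERE c.id IS NULL

Execution result:
(no rows)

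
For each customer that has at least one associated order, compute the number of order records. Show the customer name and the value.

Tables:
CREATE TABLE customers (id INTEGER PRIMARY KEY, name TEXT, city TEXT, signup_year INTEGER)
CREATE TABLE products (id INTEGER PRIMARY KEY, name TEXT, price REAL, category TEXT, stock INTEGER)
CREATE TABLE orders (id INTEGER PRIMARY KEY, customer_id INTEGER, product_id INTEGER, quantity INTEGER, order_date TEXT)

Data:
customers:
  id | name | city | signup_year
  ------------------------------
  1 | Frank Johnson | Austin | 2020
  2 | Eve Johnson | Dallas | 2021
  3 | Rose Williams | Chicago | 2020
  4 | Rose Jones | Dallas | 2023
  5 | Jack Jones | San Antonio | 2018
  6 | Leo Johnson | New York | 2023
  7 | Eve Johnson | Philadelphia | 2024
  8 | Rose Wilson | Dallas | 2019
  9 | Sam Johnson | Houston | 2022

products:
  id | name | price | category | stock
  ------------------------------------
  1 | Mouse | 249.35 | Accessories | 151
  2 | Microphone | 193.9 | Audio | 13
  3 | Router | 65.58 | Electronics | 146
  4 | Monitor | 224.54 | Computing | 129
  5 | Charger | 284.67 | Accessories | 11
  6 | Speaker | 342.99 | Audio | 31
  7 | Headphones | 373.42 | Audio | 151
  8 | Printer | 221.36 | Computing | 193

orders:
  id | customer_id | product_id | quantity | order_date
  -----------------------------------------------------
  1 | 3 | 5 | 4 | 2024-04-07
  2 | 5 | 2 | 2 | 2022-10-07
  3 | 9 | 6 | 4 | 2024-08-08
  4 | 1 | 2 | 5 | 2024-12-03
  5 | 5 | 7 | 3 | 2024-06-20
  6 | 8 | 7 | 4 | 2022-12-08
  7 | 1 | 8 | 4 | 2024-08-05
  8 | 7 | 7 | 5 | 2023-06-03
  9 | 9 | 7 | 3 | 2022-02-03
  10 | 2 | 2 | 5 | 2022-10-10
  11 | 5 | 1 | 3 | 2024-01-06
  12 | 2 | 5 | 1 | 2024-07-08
SELECT p.name, COUNT(*) AS n FROM orders c JOIN customers p ON c.customer_id = p.id GROUP BY p.id, p.name

Execution result:
name | n
Frank Johnson | 2
Eve Johnson | 2
Rose Williams | 1
Jack Jones | 3
Eve Johnson | 1
Rose Wilson | 1
Sam Johnson | 2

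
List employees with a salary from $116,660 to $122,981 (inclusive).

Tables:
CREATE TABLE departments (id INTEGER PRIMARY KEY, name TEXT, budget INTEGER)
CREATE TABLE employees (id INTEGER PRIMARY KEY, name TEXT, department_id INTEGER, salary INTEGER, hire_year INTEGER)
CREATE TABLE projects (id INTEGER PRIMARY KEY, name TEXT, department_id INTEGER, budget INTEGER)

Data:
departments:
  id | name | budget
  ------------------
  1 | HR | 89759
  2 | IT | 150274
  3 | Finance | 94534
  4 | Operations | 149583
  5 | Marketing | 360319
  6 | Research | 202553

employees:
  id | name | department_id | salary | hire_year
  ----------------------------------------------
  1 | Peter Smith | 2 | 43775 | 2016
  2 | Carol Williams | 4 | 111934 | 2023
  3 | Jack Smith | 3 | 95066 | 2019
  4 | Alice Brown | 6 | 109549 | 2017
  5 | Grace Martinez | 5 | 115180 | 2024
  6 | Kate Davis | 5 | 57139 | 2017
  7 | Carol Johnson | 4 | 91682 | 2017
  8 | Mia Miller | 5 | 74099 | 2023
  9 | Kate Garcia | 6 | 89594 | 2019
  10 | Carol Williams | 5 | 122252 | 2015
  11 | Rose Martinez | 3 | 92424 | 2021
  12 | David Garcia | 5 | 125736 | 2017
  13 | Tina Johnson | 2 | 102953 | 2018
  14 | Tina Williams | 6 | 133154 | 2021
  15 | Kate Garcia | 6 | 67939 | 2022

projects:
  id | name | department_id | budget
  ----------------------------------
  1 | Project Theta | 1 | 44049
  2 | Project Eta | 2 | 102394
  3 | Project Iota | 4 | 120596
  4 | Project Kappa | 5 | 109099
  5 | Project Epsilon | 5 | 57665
SELECT name, salary FROM employees WHERE salary BETWEEN 116660 AND 122981

Execution result:
name | salary
Carol Williams | 122252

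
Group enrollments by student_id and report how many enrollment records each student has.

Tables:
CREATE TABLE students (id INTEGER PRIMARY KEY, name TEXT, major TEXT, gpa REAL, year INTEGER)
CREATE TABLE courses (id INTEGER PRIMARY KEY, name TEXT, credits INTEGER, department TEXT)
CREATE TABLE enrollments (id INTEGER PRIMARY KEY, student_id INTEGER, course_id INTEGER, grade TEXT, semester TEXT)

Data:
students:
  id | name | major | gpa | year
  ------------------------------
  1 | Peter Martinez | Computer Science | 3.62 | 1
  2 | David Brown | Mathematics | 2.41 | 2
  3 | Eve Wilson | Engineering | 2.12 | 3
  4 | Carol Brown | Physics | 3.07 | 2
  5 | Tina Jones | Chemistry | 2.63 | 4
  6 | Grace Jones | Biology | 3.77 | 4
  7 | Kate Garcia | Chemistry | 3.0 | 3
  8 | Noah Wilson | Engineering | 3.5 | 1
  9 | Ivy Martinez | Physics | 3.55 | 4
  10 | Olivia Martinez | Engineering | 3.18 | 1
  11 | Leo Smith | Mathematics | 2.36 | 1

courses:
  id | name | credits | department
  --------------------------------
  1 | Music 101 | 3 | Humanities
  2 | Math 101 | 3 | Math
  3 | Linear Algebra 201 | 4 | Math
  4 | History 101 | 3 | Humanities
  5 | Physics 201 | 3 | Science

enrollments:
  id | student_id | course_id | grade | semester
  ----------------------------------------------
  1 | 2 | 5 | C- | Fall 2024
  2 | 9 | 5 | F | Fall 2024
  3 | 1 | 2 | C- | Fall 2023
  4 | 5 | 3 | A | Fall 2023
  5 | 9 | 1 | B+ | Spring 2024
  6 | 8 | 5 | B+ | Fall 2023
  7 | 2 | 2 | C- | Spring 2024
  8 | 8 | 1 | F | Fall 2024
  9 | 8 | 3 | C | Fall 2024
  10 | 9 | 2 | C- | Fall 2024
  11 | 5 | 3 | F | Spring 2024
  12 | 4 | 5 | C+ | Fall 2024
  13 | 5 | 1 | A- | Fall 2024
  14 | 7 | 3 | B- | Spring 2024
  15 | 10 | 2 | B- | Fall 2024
SELECT student_id, COUNT(*) AS enrollment_count FROM enrollments GROUP BY student_id

Execution result:
student_id | enrollment_count
1 | 1
2 | 2
4 | 1
5 | 3
7 | 1
8 | 3
9 | 3
10 | 1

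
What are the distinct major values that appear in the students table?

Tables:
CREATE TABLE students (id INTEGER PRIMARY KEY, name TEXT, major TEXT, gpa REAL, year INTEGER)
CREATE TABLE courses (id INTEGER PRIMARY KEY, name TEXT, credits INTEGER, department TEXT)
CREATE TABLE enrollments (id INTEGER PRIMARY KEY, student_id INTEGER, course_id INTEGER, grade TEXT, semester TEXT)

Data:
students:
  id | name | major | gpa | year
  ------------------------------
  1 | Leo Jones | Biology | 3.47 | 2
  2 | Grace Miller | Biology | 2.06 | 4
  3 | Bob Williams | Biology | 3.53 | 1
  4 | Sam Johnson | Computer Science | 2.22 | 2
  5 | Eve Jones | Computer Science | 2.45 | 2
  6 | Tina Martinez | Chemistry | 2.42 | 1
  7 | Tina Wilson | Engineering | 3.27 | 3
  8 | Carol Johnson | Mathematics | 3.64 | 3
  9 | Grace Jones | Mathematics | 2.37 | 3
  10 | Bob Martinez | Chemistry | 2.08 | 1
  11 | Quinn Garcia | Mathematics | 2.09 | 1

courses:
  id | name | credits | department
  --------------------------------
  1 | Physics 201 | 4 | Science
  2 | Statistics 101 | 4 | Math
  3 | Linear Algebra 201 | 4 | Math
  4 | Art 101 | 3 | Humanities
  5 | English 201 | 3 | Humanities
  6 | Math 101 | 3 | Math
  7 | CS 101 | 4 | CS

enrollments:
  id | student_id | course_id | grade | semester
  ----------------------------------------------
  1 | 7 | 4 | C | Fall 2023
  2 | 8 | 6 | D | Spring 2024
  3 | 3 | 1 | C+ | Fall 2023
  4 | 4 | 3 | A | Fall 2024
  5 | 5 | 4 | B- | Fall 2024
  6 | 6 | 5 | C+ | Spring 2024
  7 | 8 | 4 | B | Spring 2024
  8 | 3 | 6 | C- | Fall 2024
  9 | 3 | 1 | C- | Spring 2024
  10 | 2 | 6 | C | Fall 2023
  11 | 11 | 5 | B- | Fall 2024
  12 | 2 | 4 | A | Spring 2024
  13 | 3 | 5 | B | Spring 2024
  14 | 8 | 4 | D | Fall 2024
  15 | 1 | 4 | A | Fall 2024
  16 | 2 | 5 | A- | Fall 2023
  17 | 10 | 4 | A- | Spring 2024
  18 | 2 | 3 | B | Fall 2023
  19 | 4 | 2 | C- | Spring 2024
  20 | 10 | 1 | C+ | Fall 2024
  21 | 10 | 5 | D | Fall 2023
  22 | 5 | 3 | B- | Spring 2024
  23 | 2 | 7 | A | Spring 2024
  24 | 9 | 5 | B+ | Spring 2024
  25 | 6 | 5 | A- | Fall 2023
SELECT DISTINCT major FROM students

Execution result:
major
Biology
Computer Science
Chemistry
Engineering
Mathematics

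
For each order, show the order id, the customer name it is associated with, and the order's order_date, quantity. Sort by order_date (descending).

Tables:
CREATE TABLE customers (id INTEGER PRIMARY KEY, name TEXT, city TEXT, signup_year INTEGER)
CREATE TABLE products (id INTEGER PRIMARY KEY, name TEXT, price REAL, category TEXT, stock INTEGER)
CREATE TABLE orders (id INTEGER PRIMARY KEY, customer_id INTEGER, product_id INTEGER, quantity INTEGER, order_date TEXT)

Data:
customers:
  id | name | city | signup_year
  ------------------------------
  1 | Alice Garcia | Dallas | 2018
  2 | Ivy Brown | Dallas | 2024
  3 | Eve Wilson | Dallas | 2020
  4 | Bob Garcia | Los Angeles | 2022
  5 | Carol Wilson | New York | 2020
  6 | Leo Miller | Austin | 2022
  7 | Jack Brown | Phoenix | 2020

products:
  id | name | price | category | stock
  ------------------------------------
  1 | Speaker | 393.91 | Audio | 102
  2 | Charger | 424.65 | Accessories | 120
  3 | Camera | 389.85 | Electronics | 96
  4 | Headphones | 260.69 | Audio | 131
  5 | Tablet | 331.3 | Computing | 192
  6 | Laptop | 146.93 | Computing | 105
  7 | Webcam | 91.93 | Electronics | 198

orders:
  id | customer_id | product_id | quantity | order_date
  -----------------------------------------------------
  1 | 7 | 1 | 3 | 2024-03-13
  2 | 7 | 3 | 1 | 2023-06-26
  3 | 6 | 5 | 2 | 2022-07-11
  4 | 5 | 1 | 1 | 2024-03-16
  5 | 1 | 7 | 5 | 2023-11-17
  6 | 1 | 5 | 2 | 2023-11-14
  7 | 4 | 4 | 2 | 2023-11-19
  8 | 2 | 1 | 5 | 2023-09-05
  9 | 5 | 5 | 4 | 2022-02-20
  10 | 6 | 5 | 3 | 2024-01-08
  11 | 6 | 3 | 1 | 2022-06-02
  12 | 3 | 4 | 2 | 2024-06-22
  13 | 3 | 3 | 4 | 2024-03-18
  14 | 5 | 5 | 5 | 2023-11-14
SELECT c.id, p.name AS customer, c.order_date, c.quantity FROM orders c JOIN customers p ON c.customer_id = p.id ORDER BY c.order_date DESC

Execution result:
id | customer | order_date | quantity
12 | Eve Wilson | 2024-06-22 | 2
13 | Eve Wilson | 2024-03-18 | 4
4 | Carol Wilson | 2024-03-16 | 1
1 | Jack Brown | 2024-03-13 | 3
10 | Leo Miller | 2024-01-08 | 3
7 | Bob Garcia | 2023-11-19 | 2
5 | Alice Garcia | 2023-11-17 | 5
6 | Alice Garcia | 2023-11-14 | 2
14 | Carol Wilson | 2023-11-14 | 5
8 | Ivy Brown | 2023-09-05 | 5
2 | Jack Brown | 2023-06-26 | 1
3 | Leo Miller | 2022-07-11 | 2
11 | Leo Miller | 2022-06-02 | 1
9 | Carol Wilson | 2022-02-20 | 4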